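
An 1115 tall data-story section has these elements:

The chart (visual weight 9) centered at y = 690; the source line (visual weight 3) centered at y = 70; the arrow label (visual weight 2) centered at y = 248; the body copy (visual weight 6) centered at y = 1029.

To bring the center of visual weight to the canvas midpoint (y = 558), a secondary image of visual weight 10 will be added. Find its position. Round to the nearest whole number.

y ≈ 365

After adding the secondary image, total weight = 9 + 3 + 2 + 6 + 10 = 30.
y: target moment 30×558 = 16740; current 9·690 + 3·70 + 2·248 + 6·1029 = 13090; the secondary image supplies 3650, so y = 3650/10 ≈ 365.00.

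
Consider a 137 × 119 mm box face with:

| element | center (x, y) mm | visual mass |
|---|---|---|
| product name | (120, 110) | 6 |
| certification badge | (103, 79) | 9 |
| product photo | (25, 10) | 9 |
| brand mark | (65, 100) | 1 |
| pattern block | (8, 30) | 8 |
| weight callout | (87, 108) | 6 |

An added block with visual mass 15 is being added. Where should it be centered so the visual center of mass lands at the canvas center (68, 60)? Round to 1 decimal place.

New total weight: (6 + 9 + 9 + 1 + 8 + 6) + 15 = 54.
x: need Σw·x = 54·68 = 3672. Existing = 6·120 + 9·103 + 9·25 + 1·65 + 8·8 + 6·87 = 2523. Remainder 1149 / 15 ≈ 76.60.
y: need Σw·y = 54·60 = 3240. Existing = 6·110 + 9·79 + 9·10 + 1·100 + 8·30 + 6·108 = 2449. Remainder 791 / 15 ≈ 52.73.

(76.6, 52.7)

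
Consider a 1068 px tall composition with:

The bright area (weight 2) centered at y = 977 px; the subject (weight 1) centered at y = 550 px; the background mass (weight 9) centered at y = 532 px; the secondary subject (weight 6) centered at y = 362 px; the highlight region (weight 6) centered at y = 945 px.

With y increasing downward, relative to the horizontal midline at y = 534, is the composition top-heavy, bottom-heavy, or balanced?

bottom-heavy

Σw = 2 + 1 + 9 + 6 + 6 = 24.
Σw·y = 2·977 + 1·550 + 9·532 + 6·362 + 6·945 = 15134, so ȳ = 15134/24 ≈ 630.58.
630.6 lies below (larger y than) the midline 534, so the layout is bottom-heavy.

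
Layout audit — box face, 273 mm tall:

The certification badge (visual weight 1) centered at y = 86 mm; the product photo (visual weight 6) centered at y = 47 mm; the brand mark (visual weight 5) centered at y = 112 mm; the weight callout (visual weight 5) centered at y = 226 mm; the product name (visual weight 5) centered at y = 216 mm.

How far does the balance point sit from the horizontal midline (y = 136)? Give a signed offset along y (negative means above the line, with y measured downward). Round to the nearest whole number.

≈ 7 mm

Σw = 1 + 6 + 5 + 5 + 5 = 22.
y-moment: 1·86 + 6·47 + 5·112 + 5·226 + 5·216 = 3138; centroid 3138/22 ≈ 142.64.
Difference: 142.64 − 136 ≈ 6.64.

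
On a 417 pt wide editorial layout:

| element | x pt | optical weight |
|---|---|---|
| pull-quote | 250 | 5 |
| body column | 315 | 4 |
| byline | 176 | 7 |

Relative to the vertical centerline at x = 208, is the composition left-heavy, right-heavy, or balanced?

right-heavy

Weights sum to 5 + 4 + 7 = 16.
Σw·x = 5·250 + 4·315 + 7·176 = 3742, so x̄ = 3742/16 ≈ 233.88.
Since 233.9 is right of 208, the composition reads right-heavy.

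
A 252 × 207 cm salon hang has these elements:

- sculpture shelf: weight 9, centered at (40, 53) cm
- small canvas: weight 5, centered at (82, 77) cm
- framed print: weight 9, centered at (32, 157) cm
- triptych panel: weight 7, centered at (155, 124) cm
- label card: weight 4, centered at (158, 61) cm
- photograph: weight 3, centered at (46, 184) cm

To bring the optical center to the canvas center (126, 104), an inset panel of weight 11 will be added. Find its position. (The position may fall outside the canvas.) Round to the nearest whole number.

(285, 96)

With the inset panel, Σw becomes 9 + 5 + 9 + 7 + 4 + 3 + 11 = 48.
x: need Σw·x = 48·126 = 6048. Existing = 9·40 + 5·82 + 9·32 + 7·155 + 4·158 + 3·46 = 2913. Remainder 3135 / 11 ≈ 285.00.
y: need Σw·y = 48·104 = 4992. Existing = 9·53 + 5·77 + 9·157 + 7·124 + 4·61 + 3·184 = 3939. Remainder 1053 / 11 ≈ 95.73.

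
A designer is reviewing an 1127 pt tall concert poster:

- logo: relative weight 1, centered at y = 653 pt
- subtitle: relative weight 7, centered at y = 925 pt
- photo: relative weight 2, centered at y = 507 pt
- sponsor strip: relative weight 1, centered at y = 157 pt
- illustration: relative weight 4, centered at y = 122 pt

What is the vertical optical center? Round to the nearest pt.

Σw = 1 + 7 + 2 + 1 + 4 = 15.
y-moment: 1·653 + 7·925 + 2·507 + 1·157 + 4·122 = 8787; centroid 8787/15 ≈ 585.80.

y ≈ 586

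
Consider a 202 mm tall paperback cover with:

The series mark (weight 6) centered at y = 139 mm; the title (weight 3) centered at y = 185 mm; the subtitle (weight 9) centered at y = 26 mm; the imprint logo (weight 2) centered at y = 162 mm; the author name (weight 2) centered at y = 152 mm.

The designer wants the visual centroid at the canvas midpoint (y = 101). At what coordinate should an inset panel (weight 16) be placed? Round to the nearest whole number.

y ≈ 99

New total weight: (6 + 3 + 9 + 2 + 2) + 16 = 38.
y: target moment 38×101 = 3838; current 6·139 + 3·185 + 9·26 + 2·162 + 2·152 = 2251; the inset panel supplies 1587, so y = 1587/16 ≈ 99.19.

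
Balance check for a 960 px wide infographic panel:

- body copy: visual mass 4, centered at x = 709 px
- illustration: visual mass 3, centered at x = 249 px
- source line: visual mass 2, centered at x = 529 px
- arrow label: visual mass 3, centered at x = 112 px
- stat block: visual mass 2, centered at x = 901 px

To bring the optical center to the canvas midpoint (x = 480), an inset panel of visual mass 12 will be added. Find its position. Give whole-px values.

x ≈ 475

After adding the inset panel, total weight = 4 + 3 + 2 + 3 + 2 + 12 = 26.
Along x: (6779 + 12·x) / 26 = 480 (existing moment 4·709 + 3·249 + 2·529 + 3·112 + 2·901 = 6779) ⇒ x = (12480 − 6779) / 12 ≈ 475.08.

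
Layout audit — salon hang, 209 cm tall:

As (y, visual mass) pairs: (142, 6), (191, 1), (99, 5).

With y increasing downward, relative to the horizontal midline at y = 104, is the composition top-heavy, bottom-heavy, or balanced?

Weights sum to 6 + 1 + 5 = 12.
Σw·y = 6·142 + 1·191 + 5·99 = 1538, so ȳ = 1538/12 ≈ 128.17.
128.2 vs midline 104 → bottom-heavy.

bottom-heavy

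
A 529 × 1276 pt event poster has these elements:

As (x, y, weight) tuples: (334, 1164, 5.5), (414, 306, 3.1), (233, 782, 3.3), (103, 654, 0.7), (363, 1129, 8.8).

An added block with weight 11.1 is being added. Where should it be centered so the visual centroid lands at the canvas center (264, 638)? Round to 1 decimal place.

(128.3, 37.0)

New total weight: (5.5 + 3.1 + 3.3 + 0.7 + 8.8) + 11.1 = 32.5.
x: target moment 32.5×264 = 8580.0; current 5.5·334 + 3.1·414 + 3.3·233 + 0.7·103 + 8.8·363 = 7155.8; the added block supplies 1424.2, so x = 1424.2/11.1 ≈ 128.31.
y: target moment 32.5×638 = 20735.0; current 5.5·1164 + 3.1·306 + 3.3·782 + 0.7·654 + 8.8·1129 = 20324.2; the added block supplies 410.8, so y = 410.8/11.1 ≈ 37.01.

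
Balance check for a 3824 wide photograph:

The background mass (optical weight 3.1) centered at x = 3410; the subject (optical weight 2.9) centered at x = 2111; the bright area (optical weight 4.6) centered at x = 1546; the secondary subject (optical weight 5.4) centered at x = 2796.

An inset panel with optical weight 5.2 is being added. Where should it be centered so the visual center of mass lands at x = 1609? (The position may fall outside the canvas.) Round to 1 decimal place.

After adding the inset panel, total weight = 3.1 + 2.9 + 4.6 + 5.4 + 5.2 = 21.2.
x: target moment 21.2×1609 = 34110.8; current 3.1·3410 + 2.9·2111 + 4.6·1546 + 5.4·2796 = 38902.9; the inset panel supplies -4792.1, so x = -4792.1/5.2 ≈ -921.56.

x ≈ -921.6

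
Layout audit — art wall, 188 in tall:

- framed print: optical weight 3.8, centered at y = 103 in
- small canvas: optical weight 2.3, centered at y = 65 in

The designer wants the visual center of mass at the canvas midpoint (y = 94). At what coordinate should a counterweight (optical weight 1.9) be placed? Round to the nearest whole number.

With the counterweight, Σw becomes 3.8 + 2.3 + 1.9 = 8.0.
y: need Σw·y = 8.0·94 = 752.0. Existing = 3.8·103 + 2.3·65 = 540.9. Remainder 211.1 / 1.9 ≈ 111.11.

y ≈ 111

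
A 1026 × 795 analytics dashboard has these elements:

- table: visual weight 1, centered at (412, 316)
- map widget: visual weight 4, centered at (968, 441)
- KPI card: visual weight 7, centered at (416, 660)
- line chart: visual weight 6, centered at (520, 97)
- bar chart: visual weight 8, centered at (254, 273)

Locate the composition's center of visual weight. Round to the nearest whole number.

Σw = 1 + 4 + 7 + 6 + 8 = 26.
x: (1·412 + 4·968 + 7·416 + 6·520 + 8·254) / 26 = 12348 / 26 ≈ 474.92
y: (1·316 + 4·441 + 7·660 + 6·97 + 8·273) / 26 = 9466 / 26 ≈ 364.08

(475, 364)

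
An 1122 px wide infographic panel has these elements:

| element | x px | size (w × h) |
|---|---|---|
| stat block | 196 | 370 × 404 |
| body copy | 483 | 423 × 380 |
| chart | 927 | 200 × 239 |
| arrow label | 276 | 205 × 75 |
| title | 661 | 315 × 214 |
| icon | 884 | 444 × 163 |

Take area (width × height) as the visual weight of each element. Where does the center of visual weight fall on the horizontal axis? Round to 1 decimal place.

Areas: stat block 370·404 = 149480, body copy 423·380 = 160740, chart 200·239 = 47800, arrow label 205·75 = 15375, title 315·214 = 67410, icon 444·163 = 72372. Total weight = 513177.
x-moment: 149480·196 + 160740·483 + 47800·927 + 15375·276 + 67410·661 + 72372·884 = 264024458; centroid 264024458/513177 ≈ 514.49.

x ≈ 514.5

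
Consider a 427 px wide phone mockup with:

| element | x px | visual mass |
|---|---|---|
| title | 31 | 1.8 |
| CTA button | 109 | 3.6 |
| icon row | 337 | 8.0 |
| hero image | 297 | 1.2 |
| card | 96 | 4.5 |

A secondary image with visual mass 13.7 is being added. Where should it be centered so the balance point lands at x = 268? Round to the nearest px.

x ≈ 355

With the secondary image, Σw becomes 1.8 + 3.6 + 8.0 + 1.2 + 4.5 + 13.7 = 32.8.
x: need Σw·x = 32.8·268 = 8790.4. Existing = 1.8·31 + 3.6·109 + 8.0·337 + 1.2·297 + 4.5·96 = 3932.6. Remainder 4857.8 / 13.7 ≈ 354.58.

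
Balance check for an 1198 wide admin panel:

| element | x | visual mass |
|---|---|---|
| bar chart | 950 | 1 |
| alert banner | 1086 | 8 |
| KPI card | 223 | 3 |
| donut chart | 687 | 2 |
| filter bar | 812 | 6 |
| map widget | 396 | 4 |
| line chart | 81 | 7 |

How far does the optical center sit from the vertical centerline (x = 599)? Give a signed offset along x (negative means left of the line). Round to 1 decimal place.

≈ 4.4

Total weight = 1 + 8 + 3 + 2 + 6 + 4 + 7 = 31.
x: (1·950 + 8·1086 + 3·223 + 2·687 + 6·812 + 4·396 + 7·81) / 31 = 18704 / 31 ≈ 603.35
Against x = 599, that's 603.35 − 599 = 4.35.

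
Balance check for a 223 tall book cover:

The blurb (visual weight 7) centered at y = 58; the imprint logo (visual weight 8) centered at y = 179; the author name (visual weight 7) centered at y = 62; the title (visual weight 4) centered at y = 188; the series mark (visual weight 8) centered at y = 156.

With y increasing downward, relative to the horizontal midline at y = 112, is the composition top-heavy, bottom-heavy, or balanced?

bottom-heavy

Weights sum to 7 + 8 + 7 + 4 + 8 = 34.
y-moment: 7·58 + 8·179 + 7·62 + 4·188 + 8·156 = 4272; centroid 4272/34 ≈ 125.65.
125.6 lies below (larger y than) the midline 112, so the layout is bottom-heavy.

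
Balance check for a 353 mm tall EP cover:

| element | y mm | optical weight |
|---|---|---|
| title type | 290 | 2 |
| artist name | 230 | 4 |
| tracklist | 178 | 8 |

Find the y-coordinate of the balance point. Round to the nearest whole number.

y ≈ 209

Total weight = 2 + 4 + 8 = 14.
y-moment: 2·290 + 4·230 + 8·178 = 2924; centroid 2924/14 ≈ 208.86.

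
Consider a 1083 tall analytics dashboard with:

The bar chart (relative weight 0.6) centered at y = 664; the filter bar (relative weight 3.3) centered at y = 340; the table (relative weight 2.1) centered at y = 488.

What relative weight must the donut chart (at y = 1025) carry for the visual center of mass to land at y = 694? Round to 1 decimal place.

w ≈ 4.9

Existing Σw = 6.0 (0.6 + 3.3 + 2.1); existing moment 0.6·664 + 3.3·340 + 2.1·488 = 2545.2.
For the centroid to hit 694: (2545.2 + w·1025) / (6.0 + w) = 694.
So w = (694·6.0 − 2545.2)/(1025 − 694) = 1618.8/331 ≈ 4.89.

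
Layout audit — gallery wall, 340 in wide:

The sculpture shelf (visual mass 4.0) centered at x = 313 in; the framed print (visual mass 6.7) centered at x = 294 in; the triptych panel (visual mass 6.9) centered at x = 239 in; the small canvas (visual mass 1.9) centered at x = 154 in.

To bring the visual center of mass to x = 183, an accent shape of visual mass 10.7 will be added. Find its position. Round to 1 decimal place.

x ≈ 33.9

With the accent shape, Σw becomes 4.0 + 6.7 + 6.9 + 1.9 + 10.7 = 30.2.
Along x: (5163.5 + 10.7·x) / 30.2 = 183 (existing moment 4.0·313 + 6.7·294 + 6.9·239 + 1.9·154 = 5163.5) ⇒ x = (5526.6 − 5163.5) / 10.7 ≈ 33.93.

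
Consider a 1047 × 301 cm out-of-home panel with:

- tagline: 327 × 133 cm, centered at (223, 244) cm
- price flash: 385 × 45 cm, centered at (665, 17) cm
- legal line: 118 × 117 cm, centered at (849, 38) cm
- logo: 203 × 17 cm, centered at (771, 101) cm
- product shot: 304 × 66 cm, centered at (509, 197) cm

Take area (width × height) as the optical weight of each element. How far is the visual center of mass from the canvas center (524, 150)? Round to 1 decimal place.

≈ 58.1 cm

Areas → weights: tagline 327·133 = 43491, price flash 385·45 = 17325, legal line 118·117 = 13806, logo 203·17 = 3451, product shot 304·66 = 20064; Σw = 98137.
x: (43491·223 + 17325·665 + 13806·849 + 3451·771 + 20064·509) / 98137 = 45814209 / 98137 ≈ 466.84
y: (43491·244 + 17325·17 + 13806·38 + 3451·101 + 20064·197) / 98137 = 15732116 / 98137 ≈ 160.31
Offset from (524, 150): Δx ≈ -57.16, Δy ≈ 10.31; distance = √(Δx² + Δy²) ≈ 58.08.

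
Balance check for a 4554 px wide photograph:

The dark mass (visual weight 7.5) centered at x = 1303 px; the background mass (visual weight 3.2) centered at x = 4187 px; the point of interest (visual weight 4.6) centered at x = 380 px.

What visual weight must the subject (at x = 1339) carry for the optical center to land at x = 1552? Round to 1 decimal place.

w ≈ 5.5

Fixed elements: Σw = 7.5 + 3.2 + 4.6 = 15.3, Σw·x = 7.5·1303 + 3.2·4187 + 4.6·380 = 24918.9.
Balance at x = 1552 requires (24918.9 + w·1339) / (15.3 + w) = 1552.
Solving: w = (1552·15.3 − 24918.9) / (1339 − 1552) = -1173.3 / -213 ≈ 5.51.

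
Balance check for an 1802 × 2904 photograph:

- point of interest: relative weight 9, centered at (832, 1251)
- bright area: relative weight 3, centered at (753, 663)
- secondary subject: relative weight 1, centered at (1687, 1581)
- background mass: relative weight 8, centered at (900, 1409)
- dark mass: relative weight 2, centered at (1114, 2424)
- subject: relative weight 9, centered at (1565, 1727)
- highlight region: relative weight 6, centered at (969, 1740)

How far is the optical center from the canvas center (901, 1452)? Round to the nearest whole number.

Weights sum to 9 + 3 + 1 + 8 + 2 + 9 + 6 = 38.
x-moment: 9·832 + 3·753 + 1·1687 + 8·900 + 2·1114 + 9·1565 + 6·969 = 40761; centroid 40761/38 ≈ 1072.66.
y-moment: 9·1251 + 3·663 + 1·1581 + 8·1409 + 2·2424 + 9·1727 + 6·1740 = 56932; centroid 56932/38 ≈ 1498.21.
From (901, 1452): dx = 171.66, dy = 46.21, so the distance is √(dx²+dy²) ≈ 177.77.

≈ 178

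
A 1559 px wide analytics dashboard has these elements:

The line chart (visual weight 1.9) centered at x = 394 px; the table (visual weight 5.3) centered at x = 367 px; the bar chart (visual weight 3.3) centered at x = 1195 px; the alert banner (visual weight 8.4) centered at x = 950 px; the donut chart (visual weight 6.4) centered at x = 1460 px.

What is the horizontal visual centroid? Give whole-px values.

Weights sum to 1.9 + 5.3 + 3.3 + 8.4 + 6.4 = 25.3.
x-moment: 1.9·394 + 5.3·367 + 3.3·1195 + 8.4·950 + 6.4·1460 = 23961.2; centroid 23961.2/25.3 ≈ 947.08.

x ≈ 947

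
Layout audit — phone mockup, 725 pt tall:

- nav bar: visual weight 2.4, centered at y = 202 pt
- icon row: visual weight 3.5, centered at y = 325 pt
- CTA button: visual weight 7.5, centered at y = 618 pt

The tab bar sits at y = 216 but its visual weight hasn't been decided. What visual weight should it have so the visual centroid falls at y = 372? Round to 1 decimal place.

w ≈ 8.2

Known weights sum to 2.4 + 3.5 + 7.5 = 13.4; their moment is 2.4·202 + 3.5·325 + 7.5·618 = 6257.3.
Set Σw·y/Σw = 372: (6257.3 + 216w) = 372·(13.4 + w).
Solving: w = (372·13.4 − 6257.3) / (216 − 372) = -1272.5 / -156 ≈ 8.16.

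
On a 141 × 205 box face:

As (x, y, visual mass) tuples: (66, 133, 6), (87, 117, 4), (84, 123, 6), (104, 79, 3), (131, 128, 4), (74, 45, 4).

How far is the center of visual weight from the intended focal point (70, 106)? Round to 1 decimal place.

≈ 18.3

Weights sum to 6 + 4 + 6 + 3 + 4 + 4 = 27.
x: moment 2380 / weight 27 ≈ 88.15
y: moment 2933 / weight 27 ≈ 108.63
Offset from (70, 106): Δx ≈ 18.15, Δy ≈ 2.63; distance = √(Δx² + Δy²) ≈ 18.34.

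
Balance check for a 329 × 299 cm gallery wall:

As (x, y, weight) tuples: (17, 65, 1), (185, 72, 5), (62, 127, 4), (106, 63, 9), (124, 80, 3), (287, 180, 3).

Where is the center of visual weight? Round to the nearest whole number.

(135, 91)

Total weight = 1 + 5 + 4 + 9 + 3 + 3 = 25.
x: moment 3377 / weight 25 ≈ 135.08
Σw·y = 2280; ȳ = 2280/25 ≈ 91.20.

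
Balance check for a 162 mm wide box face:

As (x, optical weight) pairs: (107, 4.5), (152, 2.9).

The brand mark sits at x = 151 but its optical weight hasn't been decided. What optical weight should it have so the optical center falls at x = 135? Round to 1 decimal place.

Existing Σw = 7.4 (4.5 + 2.9); existing moment 4.5·107 + 2.9·152 = 922.3.
Balance at x = 135 requires (922.3 + w·151) / (7.4 + w) = 135.
So w = (135·7.4 − 922.3)/(151 − 135) = 76.7/16 ≈ 4.79.

w ≈ 4.8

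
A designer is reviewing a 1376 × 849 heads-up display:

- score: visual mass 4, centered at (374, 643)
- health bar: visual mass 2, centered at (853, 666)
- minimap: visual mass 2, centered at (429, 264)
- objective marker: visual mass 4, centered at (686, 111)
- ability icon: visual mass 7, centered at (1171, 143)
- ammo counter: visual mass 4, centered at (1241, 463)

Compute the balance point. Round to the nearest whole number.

Weights sum to 4 + 2 + 2 + 4 + 7 + 4 = 23.
Σw·x = 4·374 + 2·853 + 2·429 + 4·686 + 7·1171 + 4·1241 = 19965, so x̄ = 19965/23 ≈ 868.04.
Σw·y = 4·643 + 2·666 + 2·264 + 4·111 + 7·143 + 4·463 = 7729, so ȳ = 7729/23 ≈ 336.04.

(868, 336)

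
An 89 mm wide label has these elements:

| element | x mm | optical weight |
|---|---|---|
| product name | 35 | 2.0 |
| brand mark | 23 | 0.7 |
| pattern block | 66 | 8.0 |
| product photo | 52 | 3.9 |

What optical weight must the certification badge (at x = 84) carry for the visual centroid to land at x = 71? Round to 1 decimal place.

w ≈ 16.9

Existing Σw = 14.6 (2.0 + 0.7 + 8.0 + 3.9); existing moment 2.0·35 + 0.7·23 + 8.0·66 + 3.9·52 = 816.9.
Balance at x = 71 requires (816.9 + w·84) / (14.6 + w) = 71.
Solving: w = (71·14.6 − 816.9) / (84 − 71) = 219.7 / 13 ≈ 16.90.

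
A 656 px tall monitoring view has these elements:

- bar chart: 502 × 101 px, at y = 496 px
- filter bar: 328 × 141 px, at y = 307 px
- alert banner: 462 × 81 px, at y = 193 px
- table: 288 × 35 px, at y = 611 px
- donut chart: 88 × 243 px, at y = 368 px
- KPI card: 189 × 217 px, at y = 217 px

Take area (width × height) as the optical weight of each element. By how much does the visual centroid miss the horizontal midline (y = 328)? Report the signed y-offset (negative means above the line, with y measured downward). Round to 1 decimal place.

≈ 8.0 px

Areas → weights: bar chart 502·101 = 50702, filter bar 328·141 = 46248, alert banner 462·81 = 37422, table 288·35 = 10080, donut chart 88·243 = 21384, KPI card 189·217 = 41013; Σw = 206849.
Σw·y = 69496787; ȳ = 69496787/206849 ≈ 335.98.
Against y = 328, that's 335.98 − 328 = 7.98.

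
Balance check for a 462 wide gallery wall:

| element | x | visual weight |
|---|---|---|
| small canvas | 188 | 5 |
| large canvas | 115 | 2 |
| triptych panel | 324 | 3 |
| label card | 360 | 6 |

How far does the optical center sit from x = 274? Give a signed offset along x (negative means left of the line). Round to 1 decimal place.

≈ -5.1

Total weight = 5 + 2 + 3 + 6 = 16.
Σw·x = 5·188 + 2·115 + 3·324 + 6·360 = 4302, so x̄ = 4302/16 ≈ 268.88.
Against x = 274, that's 268.88 − 274 = -5.12.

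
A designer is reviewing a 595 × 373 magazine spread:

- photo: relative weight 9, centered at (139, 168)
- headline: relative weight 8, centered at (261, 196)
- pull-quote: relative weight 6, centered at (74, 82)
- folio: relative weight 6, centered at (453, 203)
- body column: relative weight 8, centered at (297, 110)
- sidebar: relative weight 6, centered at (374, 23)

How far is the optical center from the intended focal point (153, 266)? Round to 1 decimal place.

≈ 168.2

Total weight = 9 + 8 + 6 + 6 + 8 + 6 = 43.
x-moment: 9·139 + 8·261 + 6·74 + 6·453 + 8·297 + 6·374 = 11121; centroid 11121/43 ≈ 258.63.
y-moment: 9·168 + 8·196 + 6·82 + 6·203 + 8·110 + 6·23 = 5808; centroid 5808/43 ≈ 135.07.
Relative to (153, 266): Δ = (105.63, -130.93); |Δ| = √(105.63² + -130.93²) ≈ 168.23.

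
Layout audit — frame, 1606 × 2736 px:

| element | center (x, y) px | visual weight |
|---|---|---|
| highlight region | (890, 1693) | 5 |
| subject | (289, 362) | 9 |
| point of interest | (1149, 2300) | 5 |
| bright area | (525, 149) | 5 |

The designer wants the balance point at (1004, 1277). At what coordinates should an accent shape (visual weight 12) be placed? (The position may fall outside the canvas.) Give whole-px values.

With the accent shape, Σw becomes 5 + 9 + 5 + 5 + 12 = 36.
Along x: (15421 + 12·x) / 36 = 1004 (existing moment 5·890 + 9·289 + 5·1149 + 5·525 = 15421) ⇒ x = (36144 − 15421) / 12 ≈ 1726.92.
Along y: (23968 + 12·y) / 36 = 1277 (existing moment 5·1693 + 9·362 + 5·2300 + 5·149 = 23968) ⇒ y = (45972 − 23968) / 12 ≈ 1833.67.

(1727, 1834)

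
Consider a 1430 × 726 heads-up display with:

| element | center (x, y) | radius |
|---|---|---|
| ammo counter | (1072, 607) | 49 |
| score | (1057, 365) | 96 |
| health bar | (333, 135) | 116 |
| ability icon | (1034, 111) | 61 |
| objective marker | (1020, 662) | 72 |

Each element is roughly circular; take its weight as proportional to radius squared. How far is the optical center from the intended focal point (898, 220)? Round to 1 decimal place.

≈ 161.3

Weights ∝ r²: ammo counter 49² = 2401, score 96² = 9216, health bar 116² = 13456, ability icon 61² = 3721, objective marker 72² = 5184; Σw = 33978.
x: (2401·1072 + 9216·1057 + 13456·333 + 3721·1034 + 5184·1020) / 33978 = 25931226 / 33978 ≈ 763.18
y: (2401·607 + 9216·365 + 13456·135 + 3721·111 + 5184·662) / 33978 = 10482646 / 33978 ≈ 308.51
Relative to (898, 220): Δ = (-134.82, 88.51); |Δ| = √(-134.82² + 88.51²) ≈ 161.28.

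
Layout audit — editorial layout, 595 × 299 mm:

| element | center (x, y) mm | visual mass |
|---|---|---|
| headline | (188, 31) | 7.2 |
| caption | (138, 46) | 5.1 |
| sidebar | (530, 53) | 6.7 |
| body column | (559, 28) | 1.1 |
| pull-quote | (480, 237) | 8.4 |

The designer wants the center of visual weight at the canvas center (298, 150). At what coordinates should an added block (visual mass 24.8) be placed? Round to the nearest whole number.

After adding the added block, total weight = 7.2 + 5.1 + 6.7 + 1.1 + 8.4 + 24.8 = 53.3.
Along x: (10255.3 + 24.8·x) / 53.3 = 298 (existing moment 7.2·188 + 5.1·138 + 6.7·530 + 1.1·559 + 8.4·480 = 10255.3) ⇒ x = (15883.4 − 10255.3) / 24.8 ≈ 226.94.
Along y: (2834.5 + 24.8·y) / 53.3 = 150 (existing moment 7.2·31 + 5.1·46 + 6.7·53 + 1.1·28 + 8.4·237 = 2834.5) ⇒ y = (7995.0 − 2834.5) / 24.8 ≈ 208.08.

(227, 208)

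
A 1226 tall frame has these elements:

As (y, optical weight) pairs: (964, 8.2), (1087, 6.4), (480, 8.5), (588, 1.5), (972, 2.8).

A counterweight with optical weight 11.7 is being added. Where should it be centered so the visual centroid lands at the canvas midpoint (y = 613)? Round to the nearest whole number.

After adding the counterweight, total weight = 8.2 + 6.4 + 8.5 + 1.5 + 2.8 + 11.7 = 39.1.
y: need Σw·y = 39.1·613 = 23968.3. Existing = 8.2·964 + 6.4·1087 + 8.5·480 + 1.5·588 + 2.8·972 = 22545.2. Remainder 1423.1 / 11.7 ≈ 121.63.

y ≈ 122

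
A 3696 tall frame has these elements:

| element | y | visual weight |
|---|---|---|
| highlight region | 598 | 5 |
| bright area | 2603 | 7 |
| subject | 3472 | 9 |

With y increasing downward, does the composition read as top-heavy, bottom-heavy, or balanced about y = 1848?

bottom-heavy

Total weight = 5 + 7 + 9 = 21.
y-moment: 5·598 + 7·2603 + 9·3472 = 52459; centroid 52459/21 ≈ 2498.05.
2498.0 vs midline 1848 → bottom-heavy.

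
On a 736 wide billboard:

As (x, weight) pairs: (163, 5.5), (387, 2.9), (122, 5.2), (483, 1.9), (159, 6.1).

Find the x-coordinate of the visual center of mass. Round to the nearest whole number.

Σw = 5.5 + 2.9 + 5.2 + 1.9 + 6.1 = 21.6.
x: (5.5·163 + 2.9·387 + 5.2·122 + 1.9·483 + 6.1·159) / 21.6 = 4540.8 / 21.6 ≈ 210.22

x ≈ 210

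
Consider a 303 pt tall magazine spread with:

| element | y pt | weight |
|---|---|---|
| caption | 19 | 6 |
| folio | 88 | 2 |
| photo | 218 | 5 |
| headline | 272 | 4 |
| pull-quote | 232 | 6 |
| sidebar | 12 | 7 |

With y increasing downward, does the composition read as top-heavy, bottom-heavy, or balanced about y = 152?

top-heavy

Total weight = 6 + 2 + 5 + 4 + 6 + 7 = 30.
Σw·y = 3944; ȳ = 3944/30 ≈ 131.47.
131.5 vs midline 152 → top-heavy.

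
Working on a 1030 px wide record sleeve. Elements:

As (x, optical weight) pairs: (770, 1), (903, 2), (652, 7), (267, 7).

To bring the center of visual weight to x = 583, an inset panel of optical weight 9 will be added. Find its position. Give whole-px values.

x ≈ 683

After adding the inset panel, total weight = 1 + 2 + 7 + 7 + 9 = 26.
x: need Σw·x = 26·583 = 15158. Existing = 1·770 + 2·903 + 7·652 + 7·267 = 9009. Remainder 6149 / 9 ≈ 683.22.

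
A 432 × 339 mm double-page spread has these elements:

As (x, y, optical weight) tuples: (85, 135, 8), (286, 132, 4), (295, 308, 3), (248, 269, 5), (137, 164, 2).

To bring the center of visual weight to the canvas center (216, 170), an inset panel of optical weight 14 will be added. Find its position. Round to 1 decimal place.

After adding the inset panel, total weight = 8 + 4 + 3 + 5 + 2 + 14 = 36.
Along x: (4223 + 14·x) / 36 = 216 (existing moment 8·85 + 4·286 + 3·295 + 5·248 + 2·137 = 4223) ⇒ x = (7776 − 4223) / 14 ≈ 253.79.
Along y: (4205 + 14·y) / 36 = 170 (existing moment 8·135 + 4·132 + 3·308 + 5·269 + 2·164 = 4205) ⇒ y = (6120 − 4205) / 14 ≈ 136.79.

(253.8, 136.8)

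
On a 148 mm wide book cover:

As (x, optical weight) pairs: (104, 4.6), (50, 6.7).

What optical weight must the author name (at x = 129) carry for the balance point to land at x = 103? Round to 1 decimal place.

w ≈ 13.5

Existing Σw = 11.3 (4.6 + 6.7); existing moment 4.6·104 + 6.7·50 = 813.4.
Set Σw·x/Σw = 103: (813.4 + 129w) = 103·(11.3 + w).
So w = (103·11.3 − 813.4)/(129 − 103) = 350.5/26 ≈ 13.48.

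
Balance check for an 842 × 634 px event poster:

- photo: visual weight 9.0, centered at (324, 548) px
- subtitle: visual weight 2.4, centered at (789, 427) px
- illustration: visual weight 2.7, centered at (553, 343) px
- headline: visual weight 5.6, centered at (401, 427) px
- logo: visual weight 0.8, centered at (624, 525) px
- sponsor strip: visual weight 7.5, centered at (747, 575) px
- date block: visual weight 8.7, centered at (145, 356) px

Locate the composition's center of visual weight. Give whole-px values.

(434, 466)

Weights sum to 9.0 + 2.4 + 2.7 + 5.6 + 0.8 + 7.5 + 8.7 = 36.7.
Σw·x = 9.0·324 + 2.4·789 + 2.7·553 + 5.6·401 + 0.8·624 + 7.5·747 + 8.7·145 = 15911.5, so x̄ = 15911.5/36.7 ≈ 433.56.
Σw·y = 9.0·548 + 2.4·427 + 2.7·343 + 5.6·427 + 0.8·525 + 7.5·575 + 8.7·356 = 17103.8, so ȳ = 17103.8/36.7 ≈ 466.04.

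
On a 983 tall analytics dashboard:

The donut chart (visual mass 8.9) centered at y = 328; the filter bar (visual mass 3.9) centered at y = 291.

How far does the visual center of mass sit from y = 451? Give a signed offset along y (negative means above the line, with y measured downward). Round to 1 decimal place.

Weights sum to 8.9 + 3.9 = 12.8.
Σw·y = 8.9·328 + 3.9·291 = 4054.1, so ȳ = 4054.1/12.8 ≈ 316.73.
Against y = 451, that's 316.73 − 451 = -134.27.

≈ -134.3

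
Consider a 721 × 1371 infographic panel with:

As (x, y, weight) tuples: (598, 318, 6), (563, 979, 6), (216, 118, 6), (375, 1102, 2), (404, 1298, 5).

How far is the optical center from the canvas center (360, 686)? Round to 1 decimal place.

≈ 81.3

Total weight = 6 + 6 + 6 + 2 + 5 = 25.
x-moment: 6·598 + 6·563 + 6·216 + 2·375 + 5·404 = 11032; centroid 11032/25 ≈ 441.28.
y-moment: 6·318 + 6·979 + 6·118 + 2·1102 + 5·1298 = 17184; centroid 17184/25 ≈ 687.36.
From (360, 686): dx = 81.28, dy = 1.36, so the distance is √(dx²+dy²) ≈ 81.29.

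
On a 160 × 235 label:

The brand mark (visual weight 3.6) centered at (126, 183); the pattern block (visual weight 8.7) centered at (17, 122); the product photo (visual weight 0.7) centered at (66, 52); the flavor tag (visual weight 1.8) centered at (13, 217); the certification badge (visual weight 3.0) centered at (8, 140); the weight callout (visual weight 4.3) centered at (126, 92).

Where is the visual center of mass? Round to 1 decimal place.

(56.0, 134.1)

Σw = 3.6 + 8.7 + 0.7 + 1.8 + 3.0 + 4.3 = 22.1.
Σw·x = 1236.9; x̄ = 1236.9/22.1 ≈ 55.97.
y: moment 2962.8 / weight 22.1 ≈ 134.06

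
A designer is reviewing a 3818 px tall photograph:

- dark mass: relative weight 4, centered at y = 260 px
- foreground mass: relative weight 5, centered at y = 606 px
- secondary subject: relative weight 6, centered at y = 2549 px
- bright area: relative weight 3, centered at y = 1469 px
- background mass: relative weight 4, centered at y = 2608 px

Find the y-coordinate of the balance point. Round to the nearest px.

Σw = 4 + 5 + 6 + 3 + 4 = 22.
Σw·y = 4·260 + 5·606 + 6·2549 + 3·1469 + 4·2608 = 34203, so ȳ = 34203/22 ≈ 1554.68.

y ≈ 1555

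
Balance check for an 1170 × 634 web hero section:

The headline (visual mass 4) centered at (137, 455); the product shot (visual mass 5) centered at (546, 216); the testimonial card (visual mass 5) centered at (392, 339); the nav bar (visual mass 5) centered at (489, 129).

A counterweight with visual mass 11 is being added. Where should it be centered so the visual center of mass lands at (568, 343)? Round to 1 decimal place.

With the counterweight, Σw becomes 4 + 5 + 5 + 5 + 11 = 30.
x: target moment 30×568 = 17040; current 4·137 + 5·546 + 5·392 + 5·489 = 7683; the counterweight supplies 9357, so x = 9357/11 ≈ 850.64.
y: target moment 30×343 = 10290; current 4·455 + 5·216 + 5·339 + 5·129 = 5240; the counterweight supplies 5050, so y = 5050/11 ≈ 459.09.

(850.6, 459.1)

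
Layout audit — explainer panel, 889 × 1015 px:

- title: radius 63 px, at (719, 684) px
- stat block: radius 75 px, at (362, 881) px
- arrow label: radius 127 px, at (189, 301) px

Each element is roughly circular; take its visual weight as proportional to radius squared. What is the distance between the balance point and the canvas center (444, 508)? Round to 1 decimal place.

r² weights: title 63² = 3969, stat block 75² = 5625, arrow label 127² = 16129. Total = 25723.
Σw·x = 3969·719 + 5625·362 + 16129·189 = 7938342, so x̄ = 7938342/25723 ≈ 308.61.
Σw·y = 3969·684 + 5625·881 + 16129·301 = 12525250, so ȳ = 12525250/25723 ≈ 486.93.
Offset from (444, 508): Δx ≈ -135.39, Δy ≈ -21.07; distance = √(Δx² + Δy²) ≈ 137.02.

≈ 137.0 px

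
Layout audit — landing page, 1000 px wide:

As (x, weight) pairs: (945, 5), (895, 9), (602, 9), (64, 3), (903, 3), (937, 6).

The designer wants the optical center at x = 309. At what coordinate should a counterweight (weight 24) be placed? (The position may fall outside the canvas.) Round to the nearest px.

x ≈ -354

New total weight: (5 + 9 + 9 + 3 + 3 + 6) + 24 = 59.
x: target moment 59×309 = 18231; current 5·945 + 9·895 + 9·602 + 3·64 + 3·903 + 6·937 = 26721; the counterweight supplies -8490, so x = -8490/24 ≈ -353.75.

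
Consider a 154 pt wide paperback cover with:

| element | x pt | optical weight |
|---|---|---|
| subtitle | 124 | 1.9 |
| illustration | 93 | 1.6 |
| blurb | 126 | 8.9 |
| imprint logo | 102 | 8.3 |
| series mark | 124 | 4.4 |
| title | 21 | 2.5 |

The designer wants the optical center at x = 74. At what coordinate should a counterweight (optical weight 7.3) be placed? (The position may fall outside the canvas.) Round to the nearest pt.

x ≈ -50

After adding the counterweight, total weight = 1.9 + 1.6 + 8.9 + 8.3 + 4.4 + 2.5 + 7.3 = 34.9.
Along x: (2950.5 + 7.3·x) / 34.9 = 74 (existing moment 1.9·124 + 1.6·93 + 8.9·126 + 8.3·102 + 4.4·124 + 2.5·21 = 2950.5) ⇒ x = (2582.6 − 2950.5) / 7.3 ≈ -50.40.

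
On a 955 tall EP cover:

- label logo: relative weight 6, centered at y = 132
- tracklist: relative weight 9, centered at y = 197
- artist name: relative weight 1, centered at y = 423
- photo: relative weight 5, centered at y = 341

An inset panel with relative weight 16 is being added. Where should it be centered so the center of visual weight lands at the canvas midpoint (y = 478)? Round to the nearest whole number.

y ≈ 812

New total weight: (6 + 9 + 1 + 5) + 16 = 37.
y: need Σw·y = 37·478 = 17686. Existing = 6·132 + 9·197 + 1·423 + 5·341 = 4693. Remainder 12993 / 16 ≈ 812.06.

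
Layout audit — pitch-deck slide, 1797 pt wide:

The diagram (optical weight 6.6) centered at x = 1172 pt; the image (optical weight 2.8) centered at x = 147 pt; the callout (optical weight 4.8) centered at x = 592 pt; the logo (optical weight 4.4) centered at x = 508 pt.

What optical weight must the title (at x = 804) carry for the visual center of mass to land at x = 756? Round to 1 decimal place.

w ≈ 17.5

Known weights sum to 6.6 + 2.8 + 4.8 + 4.4 = 18.6; their moment is 6.6·1172 + 2.8·147 + 4.8·592 + 4.4·508 = 13223.6.
For the centroid to hit 756: (13223.6 + w·804) / (18.6 + w) = 756.
So w = (756·18.6 − 13223.6)/(804 − 756) = 838.0/48 ≈ 17.46.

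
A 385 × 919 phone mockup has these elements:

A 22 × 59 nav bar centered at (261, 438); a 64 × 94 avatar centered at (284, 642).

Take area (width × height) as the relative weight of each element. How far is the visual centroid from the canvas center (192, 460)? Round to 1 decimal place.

≈ 170.3

Taking area as weight: nav bar 22·59 = 1298, avatar 64·94 = 6016. Sum 7314.
x-moment: 1298·261 + 6016·284 = 2047322; centroid 2047322/7314 ≈ 279.92.
y-moment: 1298·438 + 6016·642 = 4430796; centroid 4430796/7314 ≈ 605.80.
Relative to (192, 460): Δ = (87.92, 145.80); |Δ| = √(87.92² + 145.80²) ≈ 170.25.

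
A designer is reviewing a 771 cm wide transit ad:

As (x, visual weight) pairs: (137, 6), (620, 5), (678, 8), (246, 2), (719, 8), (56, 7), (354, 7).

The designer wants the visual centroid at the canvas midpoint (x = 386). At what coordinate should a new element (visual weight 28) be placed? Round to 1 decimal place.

x ≈ 319.5

New total weight: (6 + 5 + 8 + 2 + 8 + 7 + 7) + 28 = 71.
x: need Σw·x = 71·386 = 27406. Existing = 6·137 + 5·620 + 8·678 + 2·246 + 8·719 + 7·56 + 7·354 = 18460. Remainder 8946 / 28 ≈ 319.50.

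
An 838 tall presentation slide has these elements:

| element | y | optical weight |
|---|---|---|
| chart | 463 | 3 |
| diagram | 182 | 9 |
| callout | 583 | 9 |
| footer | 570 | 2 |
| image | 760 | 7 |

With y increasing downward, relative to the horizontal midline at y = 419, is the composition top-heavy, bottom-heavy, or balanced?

Total weight = 3 + 9 + 9 + 2 + 7 = 30.
y: (3·463 + 9·182 + 9·583 + 2·570 + 7·760) / 30 = 14734 / 30 ≈ 491.13
491.1 lies below (larger y than) the midline 419, so the layout is bottom-heavy.

bottom-heavy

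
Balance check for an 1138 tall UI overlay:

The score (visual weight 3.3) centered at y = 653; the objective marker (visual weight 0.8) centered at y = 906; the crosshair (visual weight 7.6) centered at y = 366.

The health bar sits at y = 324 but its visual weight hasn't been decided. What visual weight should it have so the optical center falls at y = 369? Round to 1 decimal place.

w ≈ 29.9

Fixed elements: Σw = 3.3 + 0.8 + 7.6 = 11.7, Σw·y = 3.3·653 + 0.8·906 + 7.6·366 = 5661.3.
Set Σw·y/Σw = 369: (5661.3 + 324w) = 369·(11.7 + w).
So w = (369·11.7 − 5661.3)/(324 − 369) = -1344.0/-45 ≈ 29.87.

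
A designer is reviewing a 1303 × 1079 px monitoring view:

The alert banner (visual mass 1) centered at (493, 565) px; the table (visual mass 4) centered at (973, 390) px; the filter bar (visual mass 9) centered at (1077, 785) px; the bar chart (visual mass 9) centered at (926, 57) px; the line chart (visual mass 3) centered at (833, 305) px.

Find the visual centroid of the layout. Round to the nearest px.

Σw = 1 + 4 + 9 + 9 + 3 = 26.
x: (1·493 + 4·973 + 9·1077 + 9·926 + 3·833) / 26 = 24911 / 26 ≈ 958.12
y: (1·565 + 4·390 + 9·785 + 9·57 + 3·305) / 26 = 10618 / 26 ≈ 408.38

(958, 408)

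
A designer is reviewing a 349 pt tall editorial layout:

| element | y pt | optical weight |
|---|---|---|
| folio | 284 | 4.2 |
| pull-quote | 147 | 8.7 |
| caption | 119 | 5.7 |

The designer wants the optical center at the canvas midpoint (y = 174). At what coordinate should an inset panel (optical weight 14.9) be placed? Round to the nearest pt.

With the inset panel, Σw becomes 4.2 + 8.7 + 5.7 + 14.9 = 33.5.
y: target moment 33.5×174 = 5829.0; current 4.2·284 + 8.7·147 + 5.7·119 = 3150.0; the inset panel supplies 2679.0, so y = 2679.0/14.9 ≈ 179.80.

y ≈ 180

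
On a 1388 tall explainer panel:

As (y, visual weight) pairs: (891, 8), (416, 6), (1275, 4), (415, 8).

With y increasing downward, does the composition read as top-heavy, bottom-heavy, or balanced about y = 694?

balanced

Total weight = 8 + 6 + 4 + 8 = 26.
y: (8·891 + 6·416 + 4·1275 + 8·415) / 26 = 18044 / 26 ≈ 694.00
694.00 = 694 exactly: balanced.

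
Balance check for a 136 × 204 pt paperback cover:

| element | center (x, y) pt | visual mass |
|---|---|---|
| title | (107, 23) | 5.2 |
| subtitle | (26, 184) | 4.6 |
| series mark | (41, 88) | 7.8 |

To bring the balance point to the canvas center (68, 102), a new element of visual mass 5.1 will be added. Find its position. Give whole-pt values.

New total weight: (5.2 + 4.6 + 7.8) + 5.1 = 22.7.
x: need Σw·x = 22.7·68 = 1543.6. Existing = 5.2·107 + 4.6·26 + 7.8·41 = 995.8. Remainder 547.8 / 5.1 ≈ 107.41.
y: need Σw·y = 22.7·102 = 2315.4. Existing = 5.2·23 + 4.6·184 + 7.8·88 = 1652.4. Remainder 663.0 / 5.1 ≈ 130.00.

(107, 130)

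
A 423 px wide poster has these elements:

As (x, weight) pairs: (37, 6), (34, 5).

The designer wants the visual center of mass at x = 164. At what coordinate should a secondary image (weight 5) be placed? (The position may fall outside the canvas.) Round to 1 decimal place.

After adding the secondary image, total weight = 6 + 5 + 5 = 16.
x: need Σw·x = 16·164 = 2624. Existing = 6·37 + 5·34 = 392. Remainder 2232 / 5 ≈ 446.40.

x ≈ 446.4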